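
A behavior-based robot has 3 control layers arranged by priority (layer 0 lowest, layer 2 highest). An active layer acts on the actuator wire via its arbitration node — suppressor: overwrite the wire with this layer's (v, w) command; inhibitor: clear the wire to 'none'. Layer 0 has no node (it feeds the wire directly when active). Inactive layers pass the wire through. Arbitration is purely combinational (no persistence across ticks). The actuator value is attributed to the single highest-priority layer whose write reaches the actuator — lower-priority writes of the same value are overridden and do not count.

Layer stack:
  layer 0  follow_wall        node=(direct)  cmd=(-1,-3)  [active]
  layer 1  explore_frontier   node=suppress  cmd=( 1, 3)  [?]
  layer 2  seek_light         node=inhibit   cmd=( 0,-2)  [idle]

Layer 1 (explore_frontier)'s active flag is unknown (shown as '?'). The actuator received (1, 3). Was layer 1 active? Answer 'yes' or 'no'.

yes

If layer 1 is active=yes:
  actuator would be (1, 3)
If layer 1 is active=no:
  actuator would be (-1, -3)
Observed (1, 3), so layer 1 was active.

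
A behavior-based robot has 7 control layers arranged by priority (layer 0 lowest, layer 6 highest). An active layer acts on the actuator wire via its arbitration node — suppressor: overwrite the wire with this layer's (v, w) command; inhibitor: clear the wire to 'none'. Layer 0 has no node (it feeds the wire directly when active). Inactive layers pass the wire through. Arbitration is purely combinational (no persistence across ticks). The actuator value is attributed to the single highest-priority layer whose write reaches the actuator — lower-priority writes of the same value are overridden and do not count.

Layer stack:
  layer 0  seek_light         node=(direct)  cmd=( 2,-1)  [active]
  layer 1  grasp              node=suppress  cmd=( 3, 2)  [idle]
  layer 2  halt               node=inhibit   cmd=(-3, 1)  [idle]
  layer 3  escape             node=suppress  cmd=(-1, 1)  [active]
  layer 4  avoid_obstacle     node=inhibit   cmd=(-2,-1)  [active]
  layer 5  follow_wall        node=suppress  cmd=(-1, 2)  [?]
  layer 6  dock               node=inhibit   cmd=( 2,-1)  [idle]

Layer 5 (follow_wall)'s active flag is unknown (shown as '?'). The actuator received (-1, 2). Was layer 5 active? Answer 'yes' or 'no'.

If layer 5 is active=yes:
  actuator would be (-1, 2)
If layer 5 is active=no:
  actuator would be none
Observed (-1, 2), so layer 5 was active.

yes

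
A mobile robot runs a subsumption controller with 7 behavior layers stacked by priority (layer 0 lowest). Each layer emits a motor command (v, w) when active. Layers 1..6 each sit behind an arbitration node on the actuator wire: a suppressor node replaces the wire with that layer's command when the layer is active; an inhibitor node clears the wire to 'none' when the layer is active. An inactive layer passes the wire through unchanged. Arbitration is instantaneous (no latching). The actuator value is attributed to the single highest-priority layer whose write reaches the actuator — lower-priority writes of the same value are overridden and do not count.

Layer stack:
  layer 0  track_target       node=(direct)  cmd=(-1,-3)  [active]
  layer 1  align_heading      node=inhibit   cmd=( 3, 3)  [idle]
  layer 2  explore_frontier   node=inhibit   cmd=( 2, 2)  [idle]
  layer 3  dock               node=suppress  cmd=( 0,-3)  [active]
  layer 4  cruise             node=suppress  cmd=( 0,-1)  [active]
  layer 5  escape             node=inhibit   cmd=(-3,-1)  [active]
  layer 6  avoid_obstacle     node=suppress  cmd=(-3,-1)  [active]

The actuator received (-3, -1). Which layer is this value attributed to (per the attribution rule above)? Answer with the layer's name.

L0 track_target: active, feeds wire = (-1, -3)
L1 align_heading: idle → wire stays (-1, -3)
L2 explore_frontier: idle → wire stays (-1, -3)
L3 dock: active, suppressor → wire = (0, -3)
L4 cruise: active, suppressor → wire = (0, -1)
L5 escape: active, inhibitor → wire = none
L6 avoid_obstacle: active, suppressor → wire = (-3, -1)
actuator = (-3, -1)
last writer: layer 6 = avoid_obstacle

avoid_obstacle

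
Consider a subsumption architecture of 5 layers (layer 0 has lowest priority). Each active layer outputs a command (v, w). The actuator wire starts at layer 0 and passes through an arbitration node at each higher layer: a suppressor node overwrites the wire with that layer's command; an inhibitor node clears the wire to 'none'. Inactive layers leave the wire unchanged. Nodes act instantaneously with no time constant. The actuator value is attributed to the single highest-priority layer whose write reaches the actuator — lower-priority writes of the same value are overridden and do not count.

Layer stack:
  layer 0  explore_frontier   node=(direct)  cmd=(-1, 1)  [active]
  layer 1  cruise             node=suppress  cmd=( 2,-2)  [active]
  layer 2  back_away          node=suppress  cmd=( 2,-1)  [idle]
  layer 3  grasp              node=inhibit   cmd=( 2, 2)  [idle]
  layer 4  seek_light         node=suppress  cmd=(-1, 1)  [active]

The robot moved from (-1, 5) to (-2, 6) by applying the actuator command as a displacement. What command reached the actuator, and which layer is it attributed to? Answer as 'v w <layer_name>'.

displacement = (-2, 6) − (-1, 5) = (-1, 1)
layer 0 (explore_frontier) active — direct: (-1, 1)
layer 1 (cruise) active — suppresses: (2, -2)
layer 2 (back_away) idle — unchanged: (2, -2)
layer 3 (grasp) idle — unchanged: (2, -2)
layer 4 (seek_light) active — suppresses: (-1, 1)
→ actuator (-1, 1) — from layer 4 (seek_light)

-1 1 seek_light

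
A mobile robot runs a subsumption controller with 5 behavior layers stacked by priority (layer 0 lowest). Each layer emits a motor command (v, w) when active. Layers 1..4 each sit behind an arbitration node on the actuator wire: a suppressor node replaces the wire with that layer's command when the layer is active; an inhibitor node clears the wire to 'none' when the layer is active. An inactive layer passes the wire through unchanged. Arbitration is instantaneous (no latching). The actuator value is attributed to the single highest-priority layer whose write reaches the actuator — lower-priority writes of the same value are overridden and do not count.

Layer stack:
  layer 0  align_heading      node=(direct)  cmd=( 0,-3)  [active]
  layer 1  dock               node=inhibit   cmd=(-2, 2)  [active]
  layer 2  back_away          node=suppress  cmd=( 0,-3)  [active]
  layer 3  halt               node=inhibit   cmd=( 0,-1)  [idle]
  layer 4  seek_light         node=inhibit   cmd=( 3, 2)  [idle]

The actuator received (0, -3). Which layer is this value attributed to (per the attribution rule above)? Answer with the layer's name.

back_away

layer 0 (align_heading) active — direct: (0, -3)
layer 1 (dock) active — inhibits: none
layer 2 (back_away) active — suppresses: (0, -3)
layer 3 (halt) idle — unchanged: (0, -3)
layer 4 (seek_light) idle — unchanged: (0, -3)
→ actuator (0, -3)
last writer: layer 2 = back_away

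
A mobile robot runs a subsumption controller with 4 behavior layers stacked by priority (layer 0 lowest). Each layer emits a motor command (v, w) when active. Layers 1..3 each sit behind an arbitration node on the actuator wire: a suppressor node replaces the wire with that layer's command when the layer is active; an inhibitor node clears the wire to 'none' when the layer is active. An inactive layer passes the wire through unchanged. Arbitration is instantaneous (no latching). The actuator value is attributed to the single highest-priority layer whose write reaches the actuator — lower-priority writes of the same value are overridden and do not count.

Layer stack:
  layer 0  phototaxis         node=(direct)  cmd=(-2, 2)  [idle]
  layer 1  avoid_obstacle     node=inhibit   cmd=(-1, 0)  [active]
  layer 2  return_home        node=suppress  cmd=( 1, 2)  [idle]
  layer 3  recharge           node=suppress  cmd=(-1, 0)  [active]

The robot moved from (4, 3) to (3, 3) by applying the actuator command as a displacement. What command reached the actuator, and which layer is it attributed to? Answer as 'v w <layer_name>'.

-1 0 recharge

displacement = (3, 3) − (4, 3) = (-1, 0)
[0] phototaxis off; wire := none
[1] avoid_obstacle on (inhibit); wire := none
[2] return_home off; pass none
[3] recharge on (suppress); wire := (-1, 0)
output (-1, 0) — from layer 3 (recharge)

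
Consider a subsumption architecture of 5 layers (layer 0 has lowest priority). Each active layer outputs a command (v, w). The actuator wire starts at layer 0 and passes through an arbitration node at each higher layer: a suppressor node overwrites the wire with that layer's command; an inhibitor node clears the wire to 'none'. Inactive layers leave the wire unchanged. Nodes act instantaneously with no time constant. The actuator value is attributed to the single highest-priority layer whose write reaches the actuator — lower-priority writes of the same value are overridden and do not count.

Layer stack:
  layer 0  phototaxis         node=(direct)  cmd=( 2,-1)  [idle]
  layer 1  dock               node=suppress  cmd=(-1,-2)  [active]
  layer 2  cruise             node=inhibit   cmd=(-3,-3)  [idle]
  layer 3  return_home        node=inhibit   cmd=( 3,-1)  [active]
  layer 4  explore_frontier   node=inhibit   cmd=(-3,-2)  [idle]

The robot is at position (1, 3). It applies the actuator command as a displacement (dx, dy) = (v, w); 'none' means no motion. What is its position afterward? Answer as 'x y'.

1 3

L0 phototaxis: idle → wire = none
L1 dock: active, suppressor → wire = (-1, -2)
L2 cruise: idle → wire stays (-1, -2)
L3 return_home: active, inhibitor → wire = none
L4 explore_frontier: idle → wire stays none
actuator = none
position: (1, 3) + none = (1, 3)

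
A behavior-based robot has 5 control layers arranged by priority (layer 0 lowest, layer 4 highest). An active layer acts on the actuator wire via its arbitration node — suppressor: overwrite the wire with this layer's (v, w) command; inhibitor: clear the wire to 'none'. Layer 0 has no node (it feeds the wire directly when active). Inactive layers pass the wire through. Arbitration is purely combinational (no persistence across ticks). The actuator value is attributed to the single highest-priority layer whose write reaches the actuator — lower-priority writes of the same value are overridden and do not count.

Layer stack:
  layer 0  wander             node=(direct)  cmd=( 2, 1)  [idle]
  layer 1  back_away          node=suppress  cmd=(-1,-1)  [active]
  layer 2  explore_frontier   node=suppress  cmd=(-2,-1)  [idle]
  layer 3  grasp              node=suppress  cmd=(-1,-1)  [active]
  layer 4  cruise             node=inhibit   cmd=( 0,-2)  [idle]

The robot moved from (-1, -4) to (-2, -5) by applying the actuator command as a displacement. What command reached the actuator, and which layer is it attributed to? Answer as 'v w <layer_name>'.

-1 -1 grasp

displacement = (-2, -5) − (-1, -4) = (-1, -1)
layer 0 (wander) idle — none
layer 1 (back_away) active — suppresses: (-1, -1)
layer 2 (explore_frontier) idle — unchanged: (-1, -1)
layer 3 (grasp) active — suppresses: (-1, -1)
layer 4 (cruise) idle — unchanged: (-1, -1)
→ actuator (-1, -1) — from layer 3 (grasp)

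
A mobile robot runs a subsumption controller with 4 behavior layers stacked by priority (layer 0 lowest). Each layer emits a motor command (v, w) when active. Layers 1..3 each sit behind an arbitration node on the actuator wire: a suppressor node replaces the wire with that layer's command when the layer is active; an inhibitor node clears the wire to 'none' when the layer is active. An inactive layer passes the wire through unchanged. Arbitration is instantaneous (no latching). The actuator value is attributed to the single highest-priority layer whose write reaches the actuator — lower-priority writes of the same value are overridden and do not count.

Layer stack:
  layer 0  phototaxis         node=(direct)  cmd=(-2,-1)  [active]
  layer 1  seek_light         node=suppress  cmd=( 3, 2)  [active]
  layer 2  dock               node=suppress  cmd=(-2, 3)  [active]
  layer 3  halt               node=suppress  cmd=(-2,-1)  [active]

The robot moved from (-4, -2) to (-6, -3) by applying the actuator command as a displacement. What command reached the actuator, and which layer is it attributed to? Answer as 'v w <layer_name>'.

-2 -1 halt

displacement = (-6, -3) − (-4, -2) = (-2, -1)
[0] phototaxis on; wire := (-2, -1)
[1] seek_light on (suppress); wire := (3, 2)
[2] dock on (suppress); wire := (-2, 3)
[3] halt on (suppress); wire := (-2, -1)
output (-2, -1) — from layer 3 (halt)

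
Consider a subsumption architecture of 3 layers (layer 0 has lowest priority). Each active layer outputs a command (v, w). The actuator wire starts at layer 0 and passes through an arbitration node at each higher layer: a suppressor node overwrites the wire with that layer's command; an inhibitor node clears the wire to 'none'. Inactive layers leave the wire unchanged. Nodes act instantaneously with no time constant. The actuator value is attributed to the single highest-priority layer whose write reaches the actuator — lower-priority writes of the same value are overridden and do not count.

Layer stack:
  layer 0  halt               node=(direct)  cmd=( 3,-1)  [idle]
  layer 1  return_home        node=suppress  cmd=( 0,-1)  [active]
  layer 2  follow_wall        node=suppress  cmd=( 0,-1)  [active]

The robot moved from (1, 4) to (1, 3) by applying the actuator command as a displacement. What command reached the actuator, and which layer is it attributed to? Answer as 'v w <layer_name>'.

displacement = (1, 3) − (1, 4) = (0, -1)
[0] halt off; wire := none
[1] return_home on (suppress); wire := (0, -1)
[2] follow_wall on (suppress); wire := (0, -1)
output (0, -1) — from layer 2 (follow_wall)

0 -1 follow_wall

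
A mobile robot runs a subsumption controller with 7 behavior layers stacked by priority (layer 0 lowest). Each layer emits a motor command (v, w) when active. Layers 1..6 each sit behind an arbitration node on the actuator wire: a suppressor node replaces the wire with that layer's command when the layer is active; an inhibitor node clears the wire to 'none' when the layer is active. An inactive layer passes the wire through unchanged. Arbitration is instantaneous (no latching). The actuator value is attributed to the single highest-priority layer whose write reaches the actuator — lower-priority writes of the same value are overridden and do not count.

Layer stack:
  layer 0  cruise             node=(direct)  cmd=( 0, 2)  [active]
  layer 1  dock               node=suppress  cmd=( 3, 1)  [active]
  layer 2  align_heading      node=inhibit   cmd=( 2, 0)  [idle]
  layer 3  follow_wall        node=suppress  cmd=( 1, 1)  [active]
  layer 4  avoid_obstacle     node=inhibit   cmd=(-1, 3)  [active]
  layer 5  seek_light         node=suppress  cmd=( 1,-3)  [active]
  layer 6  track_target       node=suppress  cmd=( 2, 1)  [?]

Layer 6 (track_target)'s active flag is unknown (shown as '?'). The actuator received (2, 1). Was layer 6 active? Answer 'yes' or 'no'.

If layer 6 is active=yes:
  actuator would be (2, 1)
If layer 6 is active=no:
  actuator would be (1, -3)
Observed (2, 1), so layer 6 was active.

yes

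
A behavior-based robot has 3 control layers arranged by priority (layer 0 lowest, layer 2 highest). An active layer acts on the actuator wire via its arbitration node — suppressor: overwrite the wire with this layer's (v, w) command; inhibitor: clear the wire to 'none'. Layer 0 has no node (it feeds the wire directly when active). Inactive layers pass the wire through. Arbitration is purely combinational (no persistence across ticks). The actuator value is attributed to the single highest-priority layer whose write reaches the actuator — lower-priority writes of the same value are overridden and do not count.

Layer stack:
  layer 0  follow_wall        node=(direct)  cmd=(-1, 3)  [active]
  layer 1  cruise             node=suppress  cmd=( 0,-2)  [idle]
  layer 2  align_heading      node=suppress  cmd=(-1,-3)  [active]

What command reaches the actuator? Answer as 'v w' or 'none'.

-1 -3

L0 follow_wall: active, feeds wire = (-1, 3)
L1 cruise: idle → wire stays (-1, 3)
L2 align_heading: active, suppressor → wire = (-1, -3)
actuator = (-1, -3)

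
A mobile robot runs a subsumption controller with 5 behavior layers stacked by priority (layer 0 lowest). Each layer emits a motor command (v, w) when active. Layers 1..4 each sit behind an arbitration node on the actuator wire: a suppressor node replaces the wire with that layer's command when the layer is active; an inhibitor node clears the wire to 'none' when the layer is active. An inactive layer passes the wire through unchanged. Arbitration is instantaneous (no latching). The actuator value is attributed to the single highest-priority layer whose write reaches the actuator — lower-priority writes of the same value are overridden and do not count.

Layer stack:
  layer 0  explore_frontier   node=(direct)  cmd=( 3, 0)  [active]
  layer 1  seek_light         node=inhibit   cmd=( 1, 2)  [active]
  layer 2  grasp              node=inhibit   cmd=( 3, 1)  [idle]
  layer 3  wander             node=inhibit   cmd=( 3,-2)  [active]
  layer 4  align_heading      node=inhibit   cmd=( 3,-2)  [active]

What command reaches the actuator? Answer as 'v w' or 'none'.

none

[0] explore_frontier on; wire := (3, 0)
[1] seek_light on (inhibit); wire := none
[2] grasp off; pass none
[3] wander on (inhibit); wire := none
[4] align_heading on (inhibit); wire := none
output none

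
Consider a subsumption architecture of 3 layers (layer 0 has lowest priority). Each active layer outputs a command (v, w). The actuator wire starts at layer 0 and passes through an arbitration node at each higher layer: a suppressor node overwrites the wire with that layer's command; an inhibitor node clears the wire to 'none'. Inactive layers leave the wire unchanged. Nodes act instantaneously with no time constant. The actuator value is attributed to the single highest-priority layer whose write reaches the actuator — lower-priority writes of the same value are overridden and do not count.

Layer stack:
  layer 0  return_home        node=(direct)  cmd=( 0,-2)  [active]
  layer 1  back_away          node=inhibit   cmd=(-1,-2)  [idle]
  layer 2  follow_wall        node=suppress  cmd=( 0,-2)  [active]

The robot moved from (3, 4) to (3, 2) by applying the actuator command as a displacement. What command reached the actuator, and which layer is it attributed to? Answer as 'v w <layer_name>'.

displacement = (3, 2) − (3, 4) = (0, -2)
layer 0 (return_home) active — direct: (0, -2)
layer 1 (back_away) idle — unchanged: (0, -2)
layer 2 (follow_wall) active — suppresses: (0, -2)
→ actuator (0, -2) — from layer 2 (follow_wall)

0 -2 follow_wall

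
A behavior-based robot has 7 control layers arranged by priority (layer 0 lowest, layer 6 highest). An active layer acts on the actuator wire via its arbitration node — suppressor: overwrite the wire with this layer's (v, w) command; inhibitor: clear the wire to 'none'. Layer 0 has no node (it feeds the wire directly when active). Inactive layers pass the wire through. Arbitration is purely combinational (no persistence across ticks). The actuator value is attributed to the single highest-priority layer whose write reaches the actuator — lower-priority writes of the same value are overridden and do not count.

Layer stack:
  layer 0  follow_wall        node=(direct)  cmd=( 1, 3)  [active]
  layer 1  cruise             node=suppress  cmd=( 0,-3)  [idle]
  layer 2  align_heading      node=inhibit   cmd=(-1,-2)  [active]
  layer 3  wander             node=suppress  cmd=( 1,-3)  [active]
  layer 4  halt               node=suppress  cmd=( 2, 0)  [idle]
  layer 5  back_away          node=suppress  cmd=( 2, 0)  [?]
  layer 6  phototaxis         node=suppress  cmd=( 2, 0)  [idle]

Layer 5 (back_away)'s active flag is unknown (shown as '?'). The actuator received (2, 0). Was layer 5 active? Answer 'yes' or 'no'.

If layer 5 is active=yes:
  actuator would be (2, 0)
If layer 5 is active=no:
  actuator would be (1, -3)
Observed (2, 0), so layer 5 was active.

yes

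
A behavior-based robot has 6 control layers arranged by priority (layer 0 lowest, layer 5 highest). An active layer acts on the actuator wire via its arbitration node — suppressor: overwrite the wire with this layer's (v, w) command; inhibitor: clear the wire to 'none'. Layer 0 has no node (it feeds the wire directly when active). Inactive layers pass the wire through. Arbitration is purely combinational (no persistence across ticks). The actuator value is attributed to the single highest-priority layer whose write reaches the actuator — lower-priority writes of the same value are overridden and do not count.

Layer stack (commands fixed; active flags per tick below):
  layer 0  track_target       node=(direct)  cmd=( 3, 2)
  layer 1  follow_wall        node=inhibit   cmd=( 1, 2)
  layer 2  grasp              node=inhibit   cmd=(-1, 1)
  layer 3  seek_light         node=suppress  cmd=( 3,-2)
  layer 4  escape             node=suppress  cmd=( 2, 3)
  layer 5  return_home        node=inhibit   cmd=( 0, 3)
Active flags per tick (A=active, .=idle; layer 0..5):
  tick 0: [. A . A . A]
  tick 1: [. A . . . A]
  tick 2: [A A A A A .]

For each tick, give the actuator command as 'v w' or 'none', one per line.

none
none
2 3

tick 0:
  layer 0 (track_target) idle — none
  layer 1 (follow_wall) active — inhibits: none
  layer 2 (grasp) idle — unchanged: none
  layer 3 (seek_light) active — suppresses: (3, -2)
  layer 4 (escape) idle — unchanged: (3, -2)
  layer 5 (return_home) active — inhibits: none
  → actuator none
tick 1:
  layer 0 (track_target) idle — none
  layer 1 (follow_wall) active — inhibits: none
  layer 2 (grasp) idle — unchanged: none
  layer 3 (seek_light) idle — unchanged: none
  layer 4 (escape) idle — unchanged: none
  layer 5 (return_home) active — inhibits: none
  → actuator none
tick 2:
  layer 0 (track_target) active — direct: (3, 2)
  layer 1 (follow_wall) active — inhibits: none
  layer 2 (grasp) active — inhibits: none
  layer 3 (seek_light) active — suppresses: (3, -2)
  layer 4 (escape) active — suppresses: (2, 3)
  layer 5 (return_home) idle — unchanged: (2, 3)
  → actuator (2, 3)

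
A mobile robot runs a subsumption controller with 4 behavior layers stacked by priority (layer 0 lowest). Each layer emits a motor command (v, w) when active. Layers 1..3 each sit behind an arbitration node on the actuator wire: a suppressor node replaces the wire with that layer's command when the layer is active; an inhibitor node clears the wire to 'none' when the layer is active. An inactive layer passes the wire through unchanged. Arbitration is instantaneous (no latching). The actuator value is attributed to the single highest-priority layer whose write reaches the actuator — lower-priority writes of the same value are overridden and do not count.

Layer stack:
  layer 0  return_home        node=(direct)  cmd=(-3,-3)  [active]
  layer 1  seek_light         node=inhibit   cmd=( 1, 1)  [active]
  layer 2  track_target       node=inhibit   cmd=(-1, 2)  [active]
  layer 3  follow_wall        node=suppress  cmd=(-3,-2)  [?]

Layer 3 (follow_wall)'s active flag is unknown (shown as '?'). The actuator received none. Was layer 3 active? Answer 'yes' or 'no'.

no

If layer 3 is active=yes:
  actuator would be (-3, -2)
If layer 3 is active=no:
  actuator would be none
Observed none, so layer 3 was idle.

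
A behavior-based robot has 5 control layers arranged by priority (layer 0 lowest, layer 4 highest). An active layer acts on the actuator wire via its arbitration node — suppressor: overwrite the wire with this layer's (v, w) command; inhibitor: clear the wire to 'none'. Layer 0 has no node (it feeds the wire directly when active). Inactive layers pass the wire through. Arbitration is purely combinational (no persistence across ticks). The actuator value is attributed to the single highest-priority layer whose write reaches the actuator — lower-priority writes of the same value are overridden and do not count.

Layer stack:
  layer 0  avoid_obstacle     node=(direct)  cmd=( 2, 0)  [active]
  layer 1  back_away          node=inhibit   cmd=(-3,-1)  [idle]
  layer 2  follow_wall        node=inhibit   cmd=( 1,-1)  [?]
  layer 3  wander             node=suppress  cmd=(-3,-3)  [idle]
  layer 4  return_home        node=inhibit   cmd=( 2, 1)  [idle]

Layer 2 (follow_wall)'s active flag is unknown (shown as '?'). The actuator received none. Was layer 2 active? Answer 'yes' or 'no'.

yes

If layer 2 is active=yes:
  actuator would be none
If layer 2 is active=no:
  actuator would be (2, 0)
Observed none, so layer 2 was active.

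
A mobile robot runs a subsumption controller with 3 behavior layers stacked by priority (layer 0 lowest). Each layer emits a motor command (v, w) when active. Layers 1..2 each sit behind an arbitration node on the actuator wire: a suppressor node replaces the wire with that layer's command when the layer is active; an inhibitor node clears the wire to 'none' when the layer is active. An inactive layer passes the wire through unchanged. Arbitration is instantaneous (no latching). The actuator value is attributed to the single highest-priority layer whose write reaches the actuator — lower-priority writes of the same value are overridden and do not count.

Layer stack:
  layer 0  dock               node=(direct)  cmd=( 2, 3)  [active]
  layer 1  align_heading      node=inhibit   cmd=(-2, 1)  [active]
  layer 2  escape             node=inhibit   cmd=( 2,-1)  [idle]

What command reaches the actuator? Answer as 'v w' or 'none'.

none

[0] dock on; wire := (2, 3)
[1] align_heading on (inhibit); wire := none
[2] escape off; pass none
output none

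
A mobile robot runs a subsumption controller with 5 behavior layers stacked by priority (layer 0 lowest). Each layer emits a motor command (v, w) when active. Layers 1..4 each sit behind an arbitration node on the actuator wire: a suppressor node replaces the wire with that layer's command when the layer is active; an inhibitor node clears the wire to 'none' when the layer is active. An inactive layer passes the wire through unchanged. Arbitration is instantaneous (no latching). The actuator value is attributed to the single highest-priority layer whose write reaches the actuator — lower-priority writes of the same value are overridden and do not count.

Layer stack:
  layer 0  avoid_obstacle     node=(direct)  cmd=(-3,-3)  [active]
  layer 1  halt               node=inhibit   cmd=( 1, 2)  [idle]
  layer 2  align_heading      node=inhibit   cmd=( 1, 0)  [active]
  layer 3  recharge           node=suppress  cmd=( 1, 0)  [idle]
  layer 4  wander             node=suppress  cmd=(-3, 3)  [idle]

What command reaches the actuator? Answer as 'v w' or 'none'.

layer 0 (avoid_obstacle) active — direct: (-3, -3)
layer 1 (halt) idle — unchanged: (-3, -3)
layer 2 (align_heading) active — inhibits: none
layer 3 (recharge) idle — unchanged: none
layer 4 (wander) idle — unchanged: none
→ actuator none

none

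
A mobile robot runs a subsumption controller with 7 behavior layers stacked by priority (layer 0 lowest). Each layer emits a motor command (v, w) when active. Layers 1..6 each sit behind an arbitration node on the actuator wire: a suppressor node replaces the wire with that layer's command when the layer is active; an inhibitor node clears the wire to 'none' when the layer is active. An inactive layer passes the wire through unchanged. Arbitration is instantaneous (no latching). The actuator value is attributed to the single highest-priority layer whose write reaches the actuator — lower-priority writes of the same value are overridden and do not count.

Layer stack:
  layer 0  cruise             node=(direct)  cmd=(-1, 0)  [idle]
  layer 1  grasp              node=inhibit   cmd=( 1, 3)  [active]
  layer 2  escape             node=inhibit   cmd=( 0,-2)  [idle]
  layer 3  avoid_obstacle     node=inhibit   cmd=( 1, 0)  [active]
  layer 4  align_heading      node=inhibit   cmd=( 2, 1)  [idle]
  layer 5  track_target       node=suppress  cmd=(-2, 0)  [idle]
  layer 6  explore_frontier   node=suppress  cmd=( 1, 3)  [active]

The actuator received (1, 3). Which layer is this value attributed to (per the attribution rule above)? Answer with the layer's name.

L0 cruise: idle → wire = none
L1 grasp: active, inhibitor → wire = none
L2 escape: idle → wire stays none
L3 avoid_obstacle: active, inhibitor → wire = none
L4 align_heading: idle → wire stays none
L5 track_target: idle → wire stays none
L6 explore_frontier: active, suppressor → wire = (1, 3)
actuator = (1, 3)
last writer: layer 6 = explore_frontier

explore_frontier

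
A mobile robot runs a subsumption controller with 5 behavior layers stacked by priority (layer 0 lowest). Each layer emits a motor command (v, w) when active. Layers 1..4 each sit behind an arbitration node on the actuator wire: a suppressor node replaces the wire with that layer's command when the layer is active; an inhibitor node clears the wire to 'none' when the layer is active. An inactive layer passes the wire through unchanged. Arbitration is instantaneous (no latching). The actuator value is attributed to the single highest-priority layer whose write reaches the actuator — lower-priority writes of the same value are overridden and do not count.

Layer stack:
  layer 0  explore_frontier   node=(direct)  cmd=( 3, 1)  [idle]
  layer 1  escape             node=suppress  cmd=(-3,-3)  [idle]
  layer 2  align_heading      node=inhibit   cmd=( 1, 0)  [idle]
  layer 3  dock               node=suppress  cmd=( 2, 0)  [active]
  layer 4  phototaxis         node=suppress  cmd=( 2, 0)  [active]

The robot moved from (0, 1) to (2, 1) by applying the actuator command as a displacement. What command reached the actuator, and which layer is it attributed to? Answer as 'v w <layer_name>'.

displacement = (2, 1) − (0, 1) = (2, 0)
L0 explore_frontier: idle → wire = none
L1 escape: idle → wire stays none
L2 align_heading: idle → wire stays none
L3 dock: active, suppressor → wire = (2, 0)
L4 phototaxis: active, suppressor → wire = (2, 0)
actuator = (2, 0) — from layer 4 (phototaxis)

2 0 phototaxis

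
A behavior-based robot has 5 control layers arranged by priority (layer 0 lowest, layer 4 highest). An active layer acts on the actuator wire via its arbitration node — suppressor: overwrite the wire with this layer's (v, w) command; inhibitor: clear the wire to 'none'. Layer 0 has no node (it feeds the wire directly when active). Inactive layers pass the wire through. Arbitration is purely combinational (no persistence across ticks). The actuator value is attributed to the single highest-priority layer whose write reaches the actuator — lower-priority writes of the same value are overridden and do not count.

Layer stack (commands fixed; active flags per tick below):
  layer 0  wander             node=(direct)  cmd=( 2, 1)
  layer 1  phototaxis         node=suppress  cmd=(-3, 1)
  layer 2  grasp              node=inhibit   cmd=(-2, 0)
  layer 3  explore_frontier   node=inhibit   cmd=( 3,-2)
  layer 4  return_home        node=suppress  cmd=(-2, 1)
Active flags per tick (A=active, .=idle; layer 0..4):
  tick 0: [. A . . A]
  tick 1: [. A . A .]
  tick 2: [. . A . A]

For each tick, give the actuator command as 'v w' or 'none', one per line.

tick 0:
  L0 wander: idle → wire = none
  L1 phototaxis: active, suppressor → wire = (-3, 1)
  L2 grasp: idle → wire stays (-3, 1)
  L3 explore_frontier: idle → wire stays (-3, 1)
  L4 return_home: active, suppressor → wire = (-2, 1)
  actuator = (-2, 1)
tick 1:
  L0 wander: idle → wire = none
  L1 phototaxis: active, suppressor → wire = (-3, 1)
  L2 grasp: idle → wire stays (-3, 1)
  L3 explore_frontier: active, inhibitor → wire = none
  L4 return_home: idle → wire stays none
  actuator = none
tick 2:
  L0 wander: idle → wire = none
  L1 phototaxis: idle → wire stays none
  L2 grasp: active, inhibitor → wire = none
  L3 explore_frontier: idle → wire stays none
  L4 return_home: active, suppressor → wire = (-2, 1)
  actuator = (-2, 1)

-2 1
none
-2 1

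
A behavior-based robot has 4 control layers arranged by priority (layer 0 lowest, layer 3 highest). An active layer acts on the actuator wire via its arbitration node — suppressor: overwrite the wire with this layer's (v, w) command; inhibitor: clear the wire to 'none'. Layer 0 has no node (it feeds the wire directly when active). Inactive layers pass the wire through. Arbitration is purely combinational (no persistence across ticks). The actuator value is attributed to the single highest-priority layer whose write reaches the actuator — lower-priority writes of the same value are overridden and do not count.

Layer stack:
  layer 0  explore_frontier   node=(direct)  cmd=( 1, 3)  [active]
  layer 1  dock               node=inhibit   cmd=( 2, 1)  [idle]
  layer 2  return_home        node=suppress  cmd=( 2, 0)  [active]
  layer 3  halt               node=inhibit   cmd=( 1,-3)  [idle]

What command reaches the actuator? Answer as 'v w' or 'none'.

L0 explore_frontier: active, feeds wire = (1, 3)
L1 dock: idle → wire stays (1, 3)
L2 return_home: active, suppressor → wire = (2, 0)
L3 halt: idle → wire stays (2, 0)
actuator = (2, 0)

2 0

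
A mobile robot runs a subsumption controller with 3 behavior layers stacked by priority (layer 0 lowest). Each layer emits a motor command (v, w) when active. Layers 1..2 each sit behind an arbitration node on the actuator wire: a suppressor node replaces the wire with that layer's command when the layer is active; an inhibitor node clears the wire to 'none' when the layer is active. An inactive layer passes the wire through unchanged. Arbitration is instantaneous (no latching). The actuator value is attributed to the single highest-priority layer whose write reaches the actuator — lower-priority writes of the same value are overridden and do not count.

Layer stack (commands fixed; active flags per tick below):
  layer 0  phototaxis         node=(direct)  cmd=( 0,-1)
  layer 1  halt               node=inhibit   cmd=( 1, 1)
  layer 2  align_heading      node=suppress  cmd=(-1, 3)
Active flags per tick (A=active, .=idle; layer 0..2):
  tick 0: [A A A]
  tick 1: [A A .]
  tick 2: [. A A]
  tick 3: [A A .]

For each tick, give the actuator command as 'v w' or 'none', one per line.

tick 0:
  layer 0 (phototaxis) active — direct: (0, -1)
  layer 1 (halt) active — inhibits: none
  layer 2 (align_heading) active — suppresses: (-1, 3)
  → actuator (-1, 3)
tick 1:
  layer 0 (phototaxis) active — direct: (0, -1)
  layer 1 (halt) active — inhibits: none
  layer 2 (align_heading) idle — unchanged: none
  → actuator none
tick 2:
  layer 0 (phototaxis) idle — none
  layer 1 (halt) active — inhibits: none
  layer 2 (align_heading) active — suppresses: (-1, 3)
  → actuator (-1, 3)
tick 3:
  layer 0 (phototaxis) active — direct: (0, -1)
  layer 1 (halt) active — inhibits: none
  layer 2 (align_heading) idle — unchanged: none
  → actuator none

-1 3
none
-1 3
none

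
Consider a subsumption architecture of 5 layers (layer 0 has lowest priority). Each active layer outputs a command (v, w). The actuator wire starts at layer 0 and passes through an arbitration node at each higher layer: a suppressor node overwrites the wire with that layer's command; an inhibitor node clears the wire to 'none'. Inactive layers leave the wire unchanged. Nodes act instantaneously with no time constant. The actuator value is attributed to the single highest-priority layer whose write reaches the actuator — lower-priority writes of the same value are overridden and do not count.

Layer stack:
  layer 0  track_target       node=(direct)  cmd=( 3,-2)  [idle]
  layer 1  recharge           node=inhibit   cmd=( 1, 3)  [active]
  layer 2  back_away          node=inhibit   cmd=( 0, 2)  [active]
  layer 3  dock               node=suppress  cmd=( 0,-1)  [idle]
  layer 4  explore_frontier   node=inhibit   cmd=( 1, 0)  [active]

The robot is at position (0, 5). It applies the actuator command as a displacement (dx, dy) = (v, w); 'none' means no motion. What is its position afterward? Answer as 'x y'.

layer 0 (track_target) idle — none
layer 1 (recharge) active — inhibits: none
layer 2 (back_away) active — inhibits: none
layer 3 (dock) idle — unchanged: none
layer 4 (explore_frontier) active — inhibits: none
→ actuator none
position: (0, 5) + none = (0, 5)

0 5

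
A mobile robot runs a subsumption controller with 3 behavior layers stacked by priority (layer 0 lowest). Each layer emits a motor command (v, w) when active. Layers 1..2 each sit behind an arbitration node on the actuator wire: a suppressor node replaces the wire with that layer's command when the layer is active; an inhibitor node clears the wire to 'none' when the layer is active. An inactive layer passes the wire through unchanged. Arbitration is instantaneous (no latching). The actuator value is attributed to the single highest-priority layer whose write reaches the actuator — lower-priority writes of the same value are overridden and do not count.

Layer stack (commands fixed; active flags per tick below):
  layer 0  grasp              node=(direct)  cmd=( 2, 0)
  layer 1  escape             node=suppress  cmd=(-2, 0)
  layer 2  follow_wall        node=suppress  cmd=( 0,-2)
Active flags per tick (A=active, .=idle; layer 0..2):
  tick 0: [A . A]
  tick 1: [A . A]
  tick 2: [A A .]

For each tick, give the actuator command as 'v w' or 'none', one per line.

tick 0:
  layer 0 (grasp) active — direct: (2, 0)
  layer 1 (escape) idle — unchanged: (2, 0)
  layer 2 (follow_wall) active — suppresses: (0, -2)
  → actuator (0, -2)
tick 1:
  layer 0 (grasp) active — direct: (2, 0)
  layer 1 (escape) idle — unchanged: (2, 0)
  layer 2 (follow_wall) active — suppresses: (0, -2)
  → actuator (0, -2)
tick 2:
  layer 0 (grasp) active — direct: (2, 0)
  layer 1 (escape) active — suppresses: (-2, 0)
  layer 2 (follow_wall) idle — unchanged: (-2, 0)
  → actuator (-2, 0)

0 -2
0 -2
-2 0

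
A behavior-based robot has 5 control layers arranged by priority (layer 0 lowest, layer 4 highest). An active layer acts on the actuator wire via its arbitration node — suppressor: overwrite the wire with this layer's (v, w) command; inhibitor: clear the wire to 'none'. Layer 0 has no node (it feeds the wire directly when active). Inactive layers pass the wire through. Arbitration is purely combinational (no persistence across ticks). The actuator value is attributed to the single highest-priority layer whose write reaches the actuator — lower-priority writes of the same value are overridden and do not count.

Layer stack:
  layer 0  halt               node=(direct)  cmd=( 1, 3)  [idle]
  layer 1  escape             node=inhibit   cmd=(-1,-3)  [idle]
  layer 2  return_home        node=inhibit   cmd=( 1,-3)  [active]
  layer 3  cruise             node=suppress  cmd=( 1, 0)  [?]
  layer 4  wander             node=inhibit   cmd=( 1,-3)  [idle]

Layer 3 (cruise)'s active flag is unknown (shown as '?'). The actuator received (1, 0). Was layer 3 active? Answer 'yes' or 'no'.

If layer 3 is active=yes:
  actuator would be (1, 0)
If layer 3 is active=no:
  actuator would be none
Observed (1, 0), so layer 3 was active.

yes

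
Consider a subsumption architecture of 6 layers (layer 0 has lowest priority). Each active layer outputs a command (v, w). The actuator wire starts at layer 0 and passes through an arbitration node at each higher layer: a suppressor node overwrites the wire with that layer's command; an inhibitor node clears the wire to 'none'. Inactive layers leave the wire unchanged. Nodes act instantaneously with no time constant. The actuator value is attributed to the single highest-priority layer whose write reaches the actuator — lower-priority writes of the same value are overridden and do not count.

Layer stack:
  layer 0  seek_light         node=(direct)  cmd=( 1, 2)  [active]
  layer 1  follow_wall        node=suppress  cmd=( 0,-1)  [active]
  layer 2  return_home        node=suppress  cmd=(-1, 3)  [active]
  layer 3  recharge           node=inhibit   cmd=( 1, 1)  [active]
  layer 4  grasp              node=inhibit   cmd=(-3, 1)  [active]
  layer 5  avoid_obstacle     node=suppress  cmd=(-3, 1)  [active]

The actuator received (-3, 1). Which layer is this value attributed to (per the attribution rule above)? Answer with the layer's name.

L0 seek_light: active, feeds wire = (1, 2)
L1 follow_wall: active, suppressor → wire = (0, -1)
L2 return_home: active, suppressor → wire = (-1, 3)
L3 recharge: active, inhibitor → wire = none
L4 grasp: active, inhibitor → wire = none
L5 avoid_obstacle: active, suppressor → wire = (-3, 1)
actuator = (-3, 1)
last writer: layer 5 = avoid_obstacle

avoid_obstacle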